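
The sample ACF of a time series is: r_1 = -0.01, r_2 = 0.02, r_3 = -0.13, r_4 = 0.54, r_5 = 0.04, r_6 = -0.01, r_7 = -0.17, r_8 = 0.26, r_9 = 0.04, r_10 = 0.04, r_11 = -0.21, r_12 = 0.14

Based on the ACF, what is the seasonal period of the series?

The largest autocorrelation is r_4 = 0.54, with a weaker echo at lag 8 (0.26); the remaining lags stay at or below 0.14.
The dominant spike at lag 4 indicates a seasonal period of 4.

4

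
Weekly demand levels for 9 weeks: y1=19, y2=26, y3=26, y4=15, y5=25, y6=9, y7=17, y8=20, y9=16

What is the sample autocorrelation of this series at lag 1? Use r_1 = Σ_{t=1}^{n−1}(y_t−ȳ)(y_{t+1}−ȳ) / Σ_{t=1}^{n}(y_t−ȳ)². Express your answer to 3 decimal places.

Mean ȳ = (19 + 26 + 26 + 15 + 25 + 9 + 17 + 20 + 16)/9 = 19.2222
Numerator Σ_{t=1}^{8}(y_t−ȳ)(y_{t+1}−ȳ) = -49.1605
Denominator Σ(y_t−ȳ)² = 263.5556
r_1 = -49.1605 / 263.5556 = -0.187

-0.187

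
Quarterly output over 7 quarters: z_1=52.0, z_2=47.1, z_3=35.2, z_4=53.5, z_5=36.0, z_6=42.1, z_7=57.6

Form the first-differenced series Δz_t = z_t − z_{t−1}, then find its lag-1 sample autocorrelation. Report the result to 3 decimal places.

First differences Δz: -4.9, -11.9, 18.3, -17.5, 6.1, 15.5
Mean of differences = 0.9333
Numerator Σ(Δz_t−Δz̄)(Δz_{t+1}−Δz̄) = -488.1144
Denominator Σ(Δz_t−Δz̄)² = 1078.9933
r_1(Δz) = -488.1144 / 1078.9933 = -0.452

-0.452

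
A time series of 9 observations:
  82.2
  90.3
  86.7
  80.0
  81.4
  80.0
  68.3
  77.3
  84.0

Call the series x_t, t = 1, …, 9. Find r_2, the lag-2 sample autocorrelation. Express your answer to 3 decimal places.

Mean x̄ = (82.2 + 90.3 + 86.7 + 80.0 + 81.4 + 80.0 + 68.3 + 77.3 + 84.0)/9 = 81.1333
Σ(x_t−x̄)(x_{t+2}−x̄) = (5.9378) + (-10.3889) + (1.4844) + (1.2844) + (-3.4222) + (4.3444) + (-36.7889) = -37.5489
Denominator Σ(x_t−x̄)² = 306.4000
r_2 = -37.5489 / 306.4000 = -0.123

-0.123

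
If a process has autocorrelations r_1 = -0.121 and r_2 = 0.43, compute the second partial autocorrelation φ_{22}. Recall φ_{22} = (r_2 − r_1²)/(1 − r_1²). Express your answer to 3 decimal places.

0.422

φ_{22} = (r_2 − r_1²) / (1 − r_1²)
r_1² = (-0.121)² = 0.014641
Numerator = 0.43 − 0.0146 = 0.4154; denominator = 1 − 0.0146 = 0.9854
φ_{22} = 0.4154 / 0.9854 = 0.422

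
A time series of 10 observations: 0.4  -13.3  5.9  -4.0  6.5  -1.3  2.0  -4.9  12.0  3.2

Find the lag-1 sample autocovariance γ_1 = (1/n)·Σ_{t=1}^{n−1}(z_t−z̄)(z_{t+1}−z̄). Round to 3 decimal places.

Mean z̄ = (0.4 − 13.3 + 5.9 − 4.0 + 6.5 − 1.3 + 2.0 − 4.9 + 12.0 + 3.2)/10 = 0.6500
Σ_{t=1}^{9}(z_t−z̄)(z_{t+1}−z̄) = -176.9475
γ_1 = -176.9475 / 10 = -17.695

-17.695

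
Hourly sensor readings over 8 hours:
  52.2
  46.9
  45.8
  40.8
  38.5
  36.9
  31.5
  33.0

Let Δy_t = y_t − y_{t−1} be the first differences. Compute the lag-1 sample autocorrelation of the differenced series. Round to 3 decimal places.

-0.555

First differences Δy: -5.3, -1.1, -5.0, -2.3, -1.6, -5.4, 1.5
Mean of differences = -2.7429
Numerator Σ(Δy_t−Δȳ)(Δy_{t+1}−Δȳ) = -22.7133
Denominator Σ(Δy_t−Δȳ)² = 40.8971
r_1(Δy) = -22.7133 / 40.8971 = -0.555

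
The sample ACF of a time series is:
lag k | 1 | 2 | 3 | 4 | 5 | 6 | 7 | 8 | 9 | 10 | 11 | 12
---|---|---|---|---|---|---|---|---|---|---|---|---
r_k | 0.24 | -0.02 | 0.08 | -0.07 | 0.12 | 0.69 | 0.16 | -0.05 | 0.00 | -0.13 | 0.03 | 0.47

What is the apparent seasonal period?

6

The largest autocorrelation is r_6 = 0.69, with a weaker echo at lag 12 (0.47); the remaining lags stay at or below 0.24.
The dominant spike at lag 6 indicates a seasonal period of 6.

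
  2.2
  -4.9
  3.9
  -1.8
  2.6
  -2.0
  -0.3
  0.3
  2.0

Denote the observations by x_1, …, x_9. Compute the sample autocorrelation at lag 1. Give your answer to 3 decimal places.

Mean x̄ = (2.2 − 4.9 + 3.9 − 1.8 + 2.6 − 2.0 − 0.3 + 0.3 + 2.0)/9 = 0.2222
Numerator Σ_{t=1}^{8}(x_t−x̄)(x_{t+1}−x̄) = -45.2405
Denominator Σ(x_t−x̄)² = 61.7956
r_1 = -45.2405 / 61.7956 = -0.732

-0.732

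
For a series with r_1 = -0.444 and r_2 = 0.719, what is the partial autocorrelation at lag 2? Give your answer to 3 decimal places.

0.650

φ_{22} = (r_2 − r_1²) / (1 − r_1²)
r_1² = (-0.444)² = 0.197136
Numerator = 0.719 − 0.1971 = 0.5219; denominator = 1 − 0.1971 = 0.8029
φ_{22} = 0.5219 / 0.8029 = 0.650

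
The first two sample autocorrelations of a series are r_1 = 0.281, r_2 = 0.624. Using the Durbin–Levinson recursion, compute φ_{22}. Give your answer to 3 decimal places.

0.592

φ_{22} = (r_2 − r_1²) / (1 − r_1²)
r_1² = (0.281)² = 0.078961
Numerator = 0.624 − 0.0790 = 0.5450; denominator = 1 − 0.0790 = 0.9210
φ_{22} = 0.5450 / 0.9210 = 0.592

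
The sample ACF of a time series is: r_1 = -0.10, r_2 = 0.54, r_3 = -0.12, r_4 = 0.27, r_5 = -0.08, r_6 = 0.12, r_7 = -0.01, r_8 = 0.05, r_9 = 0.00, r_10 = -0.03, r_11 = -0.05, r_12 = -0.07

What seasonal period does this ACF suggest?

2

The largest autocorrelation is r_2 = 0.54, with a weaker echo at lag 4 (0.27); the remaining lags stay at or below 0.12.
The dominant spike at lag 2 indicates a seasonal period of 2.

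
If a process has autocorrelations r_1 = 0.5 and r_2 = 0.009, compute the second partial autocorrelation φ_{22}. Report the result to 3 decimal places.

-0.321

φ_{22} = (r_2 − r_1²) / (1 − r_1²)
r_1² = (0.5)² = 0.25
Numerator = 0.009 − 0.2500 = -0.2410; denominator = 1 − 0.2500 = 0.7500
φ_{22} = -0.2410 / 0.7500 = -0.321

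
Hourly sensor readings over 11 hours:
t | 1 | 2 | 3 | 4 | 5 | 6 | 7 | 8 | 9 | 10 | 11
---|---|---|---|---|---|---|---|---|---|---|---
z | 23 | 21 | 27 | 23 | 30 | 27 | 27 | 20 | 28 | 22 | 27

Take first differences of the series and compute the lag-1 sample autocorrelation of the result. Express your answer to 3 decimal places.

-0.767

First differences Δz: -2, 6, -4, 7, -3, 0, -7, 8, -6, 5
Mean of differences = 0.4000
Numerator Σ(Δz_t−Δz̄)(Δz_{t+1}−Δz̄) = -219.5600
Denominator Σ(Δz_t−Δz̄)² = 286.4000
r_1(Δz) = -219.5600 / 286.4000 = -0.767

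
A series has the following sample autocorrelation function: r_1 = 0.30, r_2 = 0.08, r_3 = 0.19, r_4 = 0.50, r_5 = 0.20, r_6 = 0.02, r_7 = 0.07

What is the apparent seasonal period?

The largest autocorrelation is r_4 = 0.50; the remaining lags stay at or below 0.30. The elevated value at lag 1 (0.30), dropping to 0.08 at lag 2, reflects decaying short-term dependence rather than seasonality.
The dominant spike at lag 4 indicates a seasonal period of 4.

4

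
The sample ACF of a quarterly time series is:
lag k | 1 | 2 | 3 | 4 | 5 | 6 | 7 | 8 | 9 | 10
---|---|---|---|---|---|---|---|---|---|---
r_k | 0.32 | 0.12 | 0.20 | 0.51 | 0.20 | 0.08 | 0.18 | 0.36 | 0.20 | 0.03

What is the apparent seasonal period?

4

The largest autocorrelation is r_4 = 0.51, with a weaker echo at lag 8 (0.36); the remaining lags stay at or below 0.32. The elevated value at lag 1 (0.32), dropping to 0.12 at lag 2, reflects decaying short-term dependence rather than seasonality.
The dominant spike at lag 4 indicates a seasonal period of 4.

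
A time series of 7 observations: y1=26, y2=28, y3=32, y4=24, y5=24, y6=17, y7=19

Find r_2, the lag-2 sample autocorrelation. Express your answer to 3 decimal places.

0.086

Mean ȳ = (26 + 28 + 32 + 24 + 24 + 17 + 19)/7 = 24.2857
Numerator Σ_{t=1}^{5}(y_t−ȳ)(y_{t+2}−ȳ) = 13.5510
Denominator Σ(y_t−ȳ)² = 157.4286
r_2 = 13.5510 / 157.4286 = 0.086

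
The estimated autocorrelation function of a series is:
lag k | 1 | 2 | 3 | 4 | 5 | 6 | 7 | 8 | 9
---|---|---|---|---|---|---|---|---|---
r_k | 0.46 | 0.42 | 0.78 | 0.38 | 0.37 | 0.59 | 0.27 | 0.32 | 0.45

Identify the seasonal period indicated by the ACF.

The largest autocorrelation is r_3 = 0.78, with a weaker echo at lag 6 (0.59); the remaining lags stay at or below 0.46. The elevated value at lag 1 (0.46), dropping to 0.42 at lag 2, reflects decaying short-term dependence rather than seasonality.
The dominant spike at lag 3 indicates a seasonal period of 3.

3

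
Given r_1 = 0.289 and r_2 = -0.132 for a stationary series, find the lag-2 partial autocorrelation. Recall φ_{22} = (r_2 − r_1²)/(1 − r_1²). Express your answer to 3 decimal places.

φ_{22} = (r_2 − r_1²) / (1 − r_1²)
r_1² = (0.289)² = 0.083521
Numerator = -0.132 − 0.0835 = -0.2155; denominator = 1 − 0.0835 = 0.9165
φ_{22} = -0.2155 / 0.9165 = -0.235

-0.235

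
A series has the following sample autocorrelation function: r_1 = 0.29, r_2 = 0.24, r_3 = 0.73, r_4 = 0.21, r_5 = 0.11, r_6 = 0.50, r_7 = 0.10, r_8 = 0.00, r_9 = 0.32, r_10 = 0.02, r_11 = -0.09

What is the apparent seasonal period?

3

The largest autocorrelation is r_3 = 0.73, with weaker echoes at lags 6 (0.50) and 9 (0.32); the remaining lags stay at or below 0.29. The elevated value at lag 1 (0.29), dropping to 0.24 at lag 2, reflects decaying short-term dependence rather than seasonality.
The dominant spike at lag 3 indicates a seasonal period of 3.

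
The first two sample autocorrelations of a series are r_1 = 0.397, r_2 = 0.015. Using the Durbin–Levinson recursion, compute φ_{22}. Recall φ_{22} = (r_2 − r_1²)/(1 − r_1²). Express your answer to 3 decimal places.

-0.169

φ_{22} = (r_2 − r_1²) / (1 − r_1²)
r_1² = (0.397)² = 0.157609
Numerator = 0.015 − 0.1576 = -0.1426; denominator = 1 − 0.1576 = 0.8424
φ_{22} = -0.1426 / 0.8424 = -0.169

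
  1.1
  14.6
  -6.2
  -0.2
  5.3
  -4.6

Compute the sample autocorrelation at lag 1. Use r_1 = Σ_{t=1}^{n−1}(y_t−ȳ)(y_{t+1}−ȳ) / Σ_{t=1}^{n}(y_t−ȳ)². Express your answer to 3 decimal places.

-0.434

Mean ȳ = (1.1 + 14.6 − 6.2 − 0.2 + 5.3 − 4.6)/6 = 1.6667
Deviations from mean: -0.5667, 12.9333, -7.8667, -1.8667, 3.6333, -6.2667
Numerator Σ_{t=1}^{5}(y_t−ȳ)(y_{t+1}−ȳ) = -123.9378
Denominator Σ(y_t−ȳ)² = 285.4333
r_1 = -123.9378 / 285.4333 = -0.434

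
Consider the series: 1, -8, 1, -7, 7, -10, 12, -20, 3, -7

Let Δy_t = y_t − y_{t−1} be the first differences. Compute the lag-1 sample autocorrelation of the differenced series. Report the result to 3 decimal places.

First differences Δy: -9, 9, -8, 14, -17, 22, -32, 23, -10
Mean of differences = -0.8889
Numerator Σ(Δy_t−Δȳ)(Δy_{t+1}−Δȳ) = -2538.0123
Denominator Σ(Δy_t−Δȳ)² = 2840.8889
r_1(Δy) = -2538.0123 / 2840.8889 = -0.893

-0.893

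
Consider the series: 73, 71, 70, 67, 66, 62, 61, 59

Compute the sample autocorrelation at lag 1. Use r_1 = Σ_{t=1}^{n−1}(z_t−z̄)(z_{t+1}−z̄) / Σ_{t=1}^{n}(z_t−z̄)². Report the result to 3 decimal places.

Mean z̄ = (73 + 71 + 70 + 67 + 66 + 62 + 61 + 59)/8 = 66.1250
Σ(z_t−z̄)(z_{t+1}−z̄) = (33.5156) + (18.8906) + (3.3906) + (-0.1094) + (0.5156) + (21.1406) + (36.5156) = 113.8594
Denominator Σ(z_t−z̄)² = 180.8750
r_1 = 113.8594 / 180.8750 = 0.629

0.629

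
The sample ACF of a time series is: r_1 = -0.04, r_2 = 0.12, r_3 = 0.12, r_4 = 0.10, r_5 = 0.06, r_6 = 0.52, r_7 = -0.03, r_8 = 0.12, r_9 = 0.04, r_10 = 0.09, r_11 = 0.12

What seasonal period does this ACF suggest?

The largest autocorrelation is r_6 = 0.52; the remaining lags stay at or below 0.12.
The dominant spike at lag 6 indicates a seasonal period of 6.

6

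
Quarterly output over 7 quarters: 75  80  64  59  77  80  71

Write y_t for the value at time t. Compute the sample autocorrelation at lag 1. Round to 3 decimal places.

0.078

Mean ȳ = (75 + 80 + 64 + 59 + 77 + 80 + 71)/7 = 72.2857
Deviations from mean: 2.7143, 7.7143, -8.2857, -13.2857, 4.7143, 7.7143, -1.2857
Σ(y_t−ȳ)(y_{t+1}−ȳ) = (20.9388) + (-63.9184) + (110.0816) + (-62.6327) + (36.3673) + (-9.9184) = 30.9184
Denominator Σ(y_t−ȳ)² = 395.4286
r_1 = 30.9184 / 395.4286 = 0.078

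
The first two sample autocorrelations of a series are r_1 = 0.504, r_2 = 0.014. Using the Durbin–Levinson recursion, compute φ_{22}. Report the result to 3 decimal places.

φ_{22} = (r_2 − r_1²) / (1 − r_1²)
r_1² = (0.504)² = 0.254016
Numerator = 0.014 − 0.2540 = -0.2400; denominator = 1 − 0.2540 = 0.7460
φ_{22} = -0.2400 / 0.7460 = -0.322

-0.322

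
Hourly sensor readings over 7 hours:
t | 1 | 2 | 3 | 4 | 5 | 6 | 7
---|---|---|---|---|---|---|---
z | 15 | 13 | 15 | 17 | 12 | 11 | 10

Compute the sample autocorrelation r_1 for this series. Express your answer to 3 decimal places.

Mean z̄ = (15 + 13 + 15 + 17 + 12 + 11 + 10)/7 = 13.2857
Deviations from mean: 1.7143, -0.2857, 1.7143, 3.7143, -1.2857, -2.2857, -3.2857
Numerator Σ_{t=1}^{6}(z_t−z̄)(z_{t+1}−z̄) = 11.0612
Denominator Σ(z_t−z̄)² = 37.4286
r_1 = 11.0612 / 37.4286 = 0.296

0.296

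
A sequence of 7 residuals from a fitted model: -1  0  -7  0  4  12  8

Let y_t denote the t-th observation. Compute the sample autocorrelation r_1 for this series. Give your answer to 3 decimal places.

Mean ȳ = (-1 + 0 − 7 + 0 + 4 + 12 + 8)/7 = 2.2857
Σ(y_t−ȳ)(y_{t+1}−ȳ) = (7.5102) + (21.2245) + (21.2245) + (-3.9184) + (16.6531) + (55.5102) = 118.2041
Denominator Σ(y_t−ȳ)² = 237.4286
r_1 = 118.2041 / 237.4286 = 0.498

0.498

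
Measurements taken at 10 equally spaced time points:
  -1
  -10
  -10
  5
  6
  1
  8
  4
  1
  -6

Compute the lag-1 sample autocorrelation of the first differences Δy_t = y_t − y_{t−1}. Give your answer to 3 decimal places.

-0.031

First differences Δy: -9, 0, 15, 1, -5, 7, -4, -3, -7
Mean of differences = -0.5556
Numerator Σ(Δy_t−Δȳ)(Δy_{t+1}−Δȳ) = -14.1975
Denominator Σ(Δy_t−Δȳ)² = 452.2222
r_1(Δy) = -14.1975 / 452.2222 = -0.031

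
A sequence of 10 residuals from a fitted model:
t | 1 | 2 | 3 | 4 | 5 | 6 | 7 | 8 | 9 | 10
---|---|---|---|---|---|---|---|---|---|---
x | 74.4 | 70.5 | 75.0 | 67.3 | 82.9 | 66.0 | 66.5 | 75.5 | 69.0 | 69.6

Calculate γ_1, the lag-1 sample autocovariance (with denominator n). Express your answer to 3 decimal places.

Mean x̄ = (74.4 + 70.5 + 75.0 + 67.3 + 82.9 + 66.0 + 66.5 + 75.5 + 69.0 + 69.6)/10 = 71.6700
Σ_{t=1}^{9}(x_t−x̄)(x_{t+1}−x̄) = -129.5779
γ_1 = -129.5779 / 10 = -12.958

-12.958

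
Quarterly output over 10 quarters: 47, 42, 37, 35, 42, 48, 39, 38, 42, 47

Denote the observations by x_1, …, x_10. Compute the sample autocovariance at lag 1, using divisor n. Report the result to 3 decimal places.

2.501

Mean x̄ = (47 + 42 + 37 + 35 + 42 + 48 + 39 + 38 + 42 + 47)/10 = 41.7000
Σ_{t=1}^{9}(x_t−x̄)(x_{t+1}−x̄) = 25.0100
γ_1 = 25.0100 / 10 = 2.501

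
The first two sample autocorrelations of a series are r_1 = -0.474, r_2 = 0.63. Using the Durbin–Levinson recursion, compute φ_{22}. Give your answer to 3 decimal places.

0.523

φ_{22} = (r_2 − r_1²) / (1 − r_1²)
r_1² = (-0.474)² = 0.224676
Numerator = 0.63 − 0.2247 = 0.4053; denominator = 1 − 0.2247 = 0.7753
φ_{22} = 0.4053 / 0.7753 = 0.523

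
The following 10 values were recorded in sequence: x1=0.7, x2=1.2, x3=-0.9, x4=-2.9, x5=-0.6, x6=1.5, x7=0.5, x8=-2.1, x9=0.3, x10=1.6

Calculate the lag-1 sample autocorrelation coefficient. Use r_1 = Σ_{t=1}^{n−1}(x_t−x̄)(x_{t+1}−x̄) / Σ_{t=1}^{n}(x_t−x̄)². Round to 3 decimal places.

0.121

Mean x̄ = (0.7 + 1.2 − 0.9 − 2.9 − 0.6 + 1.5 + 0.5 − 2.1 + 0.3 + 1.6)/10 = -0.0700
Numerator Σ_{t=1}^{9}(x_t−x̄)(x_{t+1}−x̄) = 2.5451
Denominator Σ(x_t−x̄)² = 21.0210
r_1 = 2.5451 / 21.0210 = 0.121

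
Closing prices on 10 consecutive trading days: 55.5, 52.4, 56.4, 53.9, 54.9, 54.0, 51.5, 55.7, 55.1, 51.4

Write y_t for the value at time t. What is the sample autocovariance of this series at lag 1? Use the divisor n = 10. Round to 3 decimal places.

-1.197

Mean ȳ = (55.5 + 52.4 + 56.4 + 53.9 + 54.9 + 54.0 + 51.5 + 55.7 + 55.1 + 51.4)/10 = 54.0800
Σ_{t=1}^{9}(y_t−ȳ)(y_{t+1}−ȳ) = -11.9684
γ_1 = -11.9684 / 10 = -1.197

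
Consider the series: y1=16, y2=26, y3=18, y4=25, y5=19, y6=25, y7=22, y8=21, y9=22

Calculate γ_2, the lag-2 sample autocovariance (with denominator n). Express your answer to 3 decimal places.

Mean ȳ = (16 + 26 + 18 + 25 + 19 + 25 + 22 + 21 + 22)/9 = 21.5556
Σ_{t=1}^{7}(y_t−ȳ)(y_{t+2}−ȳ) = 53.1605
γ_2 = 53.1605 / 9 = 5.907

5.907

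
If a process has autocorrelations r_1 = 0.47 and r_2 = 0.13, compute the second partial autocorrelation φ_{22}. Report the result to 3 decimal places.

φ_{22} = (r_2 − r_1²) / (1 − r_1²)
r_1² = (0.47)² = 0.2209
Numerator = 0.13 − 0.2209 = -0.0909; denominator = 1 − 0.2209 = 0.7791
φ_{22} = -0.0909 / 0.7791 = -0.117

-0.117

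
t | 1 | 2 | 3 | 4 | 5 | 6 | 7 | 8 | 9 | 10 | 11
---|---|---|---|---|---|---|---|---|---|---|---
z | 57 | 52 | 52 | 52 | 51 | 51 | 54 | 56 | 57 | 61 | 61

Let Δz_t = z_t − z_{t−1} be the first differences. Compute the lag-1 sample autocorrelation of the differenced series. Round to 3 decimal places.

First differences Δz: -5, 0, 0, -1, 0, 3, 2, 1, 4, 0
Mean of differences = 0.4000
Numerator Σ(Δz_t−Δz̄)(Δz_{t+1}−Δz̄) = 8.2400
Denominator Σ(Δz_t−Δz̄)² = 54.4000
r_1(Δz) = 8.2400 / 54.4000 = 0.151

0.151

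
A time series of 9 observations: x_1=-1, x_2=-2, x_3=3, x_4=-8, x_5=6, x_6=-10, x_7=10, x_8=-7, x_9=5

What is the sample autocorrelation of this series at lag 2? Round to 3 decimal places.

0.754

Mean x̄ = (-1 − 2 + 3 − 8 + 6 − 10 + 10 − 7 + 5)/9 = -0.4444
Numerator Σ_{t=1}^{7}(x_t−x̄)(x_{t+2}−x̄) = 291.0494
Denominator Σ(x_t−x̄)² = 386.2222
r_2 = 291.0494 / 386.2222 = 0.754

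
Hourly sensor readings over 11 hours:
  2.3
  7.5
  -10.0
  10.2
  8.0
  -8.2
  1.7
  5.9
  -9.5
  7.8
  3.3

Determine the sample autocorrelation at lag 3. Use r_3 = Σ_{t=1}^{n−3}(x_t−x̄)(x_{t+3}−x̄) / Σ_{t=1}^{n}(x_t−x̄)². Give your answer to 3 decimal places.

0.534

Mean x̄ = (2.3 + 7.5 − 10.0 + 10.2 + 8.0 − 8.2 + 1.7 + 5.9 − 9.5 + 7.8 + 3.3)/11 = 1.7273
Numerator Σ_{t=1}^{8}(x_t−x̄)(x_{t+3}−x̄) = 301.2796
Denominator Σ(x_t−x̄)² = 563.6818
r_3 = 301.2796 / 563.6818 = 0.534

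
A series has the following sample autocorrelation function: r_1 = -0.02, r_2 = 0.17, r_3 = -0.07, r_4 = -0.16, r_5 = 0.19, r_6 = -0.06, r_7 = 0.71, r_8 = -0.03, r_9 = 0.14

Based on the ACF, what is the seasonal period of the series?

The largest autocorrelation is r_7 = 0.71; the remaining lags stay at or below 0.19.
The dominant spike at lag 7 indicates a seasonal period of 7.

7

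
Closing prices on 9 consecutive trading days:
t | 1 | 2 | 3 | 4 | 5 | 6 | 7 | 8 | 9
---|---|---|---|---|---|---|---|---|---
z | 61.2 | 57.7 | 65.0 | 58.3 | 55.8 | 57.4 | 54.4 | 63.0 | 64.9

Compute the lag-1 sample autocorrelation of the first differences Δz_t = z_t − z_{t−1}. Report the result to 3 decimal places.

-0.385

First differences Δz: -3.5, 7.3, -6.7, -2.5, 1.6, -3.0, 8.6, 1.9
Mean of differences = 0.4625
Numerator Σ(Δz_t−Δz̄)(Δz_{t+1}−Δz̄) = -78.6352
Denominator Σ(Δz_t−Δz̄)² = 204.0988
r_1(Δz) = -78.6352 / 204.0988 = -0.385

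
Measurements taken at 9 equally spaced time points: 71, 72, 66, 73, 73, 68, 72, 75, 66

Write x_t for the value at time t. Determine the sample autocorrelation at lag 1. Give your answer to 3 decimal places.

-0.422

Mean x̄ = (71 + 72 + 66 + 73 + 73 + 68 + 72 + 75 + 66)/9 = 70.6667
Numerator Σ_{t=1}^{8}(x_t−x̄)(x_{t+1}−x̄) = -35.4444
Denominator Σ(x_t−x̄)² = 84.0000
r_1 = -35.4444 / 84.0000 = -0.422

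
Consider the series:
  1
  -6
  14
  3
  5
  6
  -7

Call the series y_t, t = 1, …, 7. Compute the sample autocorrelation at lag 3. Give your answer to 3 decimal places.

Mean ȳ = (1 − 6 + 14 + 3 + 5 + 6 − 7)/7 = 2.2857
Deviations from mean: -1.2857, -8.2857, 11.7143, 0.7143, 2.7143, 3.7143, -9.2857
Σ(y_t−ȳ)(y_{t+3}−ȳ) = (-0.9184) + (-22.4898) + (43.5102) + (-6.6327) = 13.4694
Denominator Σ(y_t−ȳ)² = 315.4286
r_3 = 13.4694 / 315.4286 = 0.043

0.043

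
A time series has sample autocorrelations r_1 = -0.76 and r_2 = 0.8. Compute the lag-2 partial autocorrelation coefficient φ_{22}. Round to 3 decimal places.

0.527

φ_{22} = (r_2 − r_1²) / (1 − r_1²)
r_1² = (-0.76)² = 0.5776
Numerator = 0.8 − 0.5776 = 0.2224; denominator = 1 − 0.5776 = 0.4224
φ_{22} = 0.2224 / 0.4224 = 0.527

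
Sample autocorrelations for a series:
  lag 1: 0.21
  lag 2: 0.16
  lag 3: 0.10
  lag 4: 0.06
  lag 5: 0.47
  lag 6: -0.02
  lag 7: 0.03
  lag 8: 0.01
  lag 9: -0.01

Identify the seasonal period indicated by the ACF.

The largest autocorrelation is r_5 = 0.47; the remaining lags stay at or below 0.21. The elevated value at lag 1 (0.21), dropping to 0.16 at lag 2, reflects decaying short-term dependence rather than seasonality.
The dominant spike at lag 5 indicates a seasonal period of 5.

5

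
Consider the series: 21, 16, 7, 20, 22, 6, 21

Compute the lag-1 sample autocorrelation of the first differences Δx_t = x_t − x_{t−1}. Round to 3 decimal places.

-0.418

First differences Δx: -5, -9, 13, 2, -16, 15
Mean of differences = 0.0000
Numerator Σ(Δx_t−Δx̄)(Δx_{t+1}−Δx̄) = -318.0000
Denominator Σ(Δx_t−Δx̄)² = 760.0000
r_1(Δx) = -318.0000 / 760.0000 = -0.418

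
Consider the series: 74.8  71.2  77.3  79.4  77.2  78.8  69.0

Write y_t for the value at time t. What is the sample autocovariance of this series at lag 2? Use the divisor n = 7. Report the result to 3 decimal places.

-1.761

Mean ȳ = (74.8 + 71.2 + 77.3 + 79.4 + 77.2 + 78.8 + 69.0)/7 = 75.3857
Σ_{t=1}^{5}(y_t−ȳ)(y_{t+2}−ȳ) = -12.3304
γ_2 = -12.3304 / 7 = -1.761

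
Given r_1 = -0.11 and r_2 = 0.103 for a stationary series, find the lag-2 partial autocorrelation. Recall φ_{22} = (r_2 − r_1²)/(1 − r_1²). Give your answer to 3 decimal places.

φ_{22} = (r_2 − r_1²) / (1 − r_1²)
r_1² = (-0.11)² = 0.0121
Numerator = 0.103 − 0.0121 = 0.0909; denominator = 1 − 0.0121 = 0.9879
φ_{22} = 0.0909 / 0.9879 = 0.092

0.092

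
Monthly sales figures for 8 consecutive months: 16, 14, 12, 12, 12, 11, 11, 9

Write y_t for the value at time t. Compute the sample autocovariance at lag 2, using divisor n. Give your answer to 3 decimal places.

Mean ȳ = (16 + 14 + 12 + 12 + 12 + 11 + 11 + 9)/8 = 12.1250
Σ_{t=1}^{6}(y_t−ȳ)(y_{t+2}−ȳ) = 3.0938
γ_2 = 3.0938 / 8 = 0.387

0.387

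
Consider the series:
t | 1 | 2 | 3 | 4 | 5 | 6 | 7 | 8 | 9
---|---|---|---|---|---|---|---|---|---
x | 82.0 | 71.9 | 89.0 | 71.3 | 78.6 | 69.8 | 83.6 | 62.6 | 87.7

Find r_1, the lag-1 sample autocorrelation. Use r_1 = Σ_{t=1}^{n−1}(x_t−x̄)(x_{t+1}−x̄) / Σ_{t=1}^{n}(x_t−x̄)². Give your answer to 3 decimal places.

Mean x̄ = (82.0 + 71.9 + 89.0 + 71.3 + 78.6 + 69.8 + 83.6 + 62.6 + 87.7)/9 = 77.3889
Numerator Σ_{t=1}^{8}(x_t−x̄)(x_{t+1}−x̄) = -467.7868
Denominator Σ(x_t−x̄)² = 645.9489
r_1 = -467.7868 / 645.9489 = -0.724

-0.724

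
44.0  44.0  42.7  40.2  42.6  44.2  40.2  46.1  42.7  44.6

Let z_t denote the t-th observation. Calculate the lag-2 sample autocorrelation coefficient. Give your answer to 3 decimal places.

Mean z̄ = (44.0 + 44.0 + 42.7 + 40.2 + 42.6 + 44.2 + 40.2 + 46.1 + 42.7 + 44.6)/10 = 43.1300
Numerator Σ_{t=1}^{8}(z_t−z̄)(z_{t+2}−z̄) = 4.5262
Denominator Σ(z_t−z̄)² = 31.4610
r_2 = 4.5262 / 31.4610 = 0.144

0.144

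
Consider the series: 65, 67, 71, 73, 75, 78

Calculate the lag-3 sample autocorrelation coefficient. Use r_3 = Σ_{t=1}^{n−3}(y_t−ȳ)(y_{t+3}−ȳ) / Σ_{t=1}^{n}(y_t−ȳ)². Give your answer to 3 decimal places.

Mean ȳ = (65 + 67 + 71 + 73 + 75 + 78)/6 = 71.5000
Σ(y_t−ȳ)(y_{t+3}−ȳ) = (-9.7500) + (-15.7500) + (-3.2500) = -28.7500
Denominator Σ(y_t−ȳ)² = 119.5000
r_3 = -28.7500 / 119.5000 = -0.241

-0.241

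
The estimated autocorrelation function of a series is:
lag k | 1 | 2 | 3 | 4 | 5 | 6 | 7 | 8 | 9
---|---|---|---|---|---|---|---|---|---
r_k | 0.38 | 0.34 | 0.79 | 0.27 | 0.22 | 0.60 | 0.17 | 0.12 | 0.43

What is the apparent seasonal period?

The largest autocorrelation is r_3 = 0.79, with weaker echoes at lags 6 (0.60) and 9 (0.43); the remaining lags stay at or below 0.38. The elevated value at lag 1 (0.38), dropping to 0.34 at lag 2, reflects decaying short-term dependence rather than seasonality.
The dominant spike at lag 3 indicates a seasonal period of 3.

3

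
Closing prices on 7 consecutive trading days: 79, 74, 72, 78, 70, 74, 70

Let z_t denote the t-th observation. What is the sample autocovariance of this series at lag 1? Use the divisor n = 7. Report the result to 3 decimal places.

Mean z̄ = (79 + 74 + 72 + 78 + 70 + 74 + 70)/7 = 73.8571
Deviations: 5.1429, 0.1429, -1.8571, 4.1429, -3.8571, 0.1429, -3.8571
Σ_{t=1}^{6}(z_t−z̄)(z_{t+1}−z̄) = -24.3061
γ_1 = -24.3061 / 7 = -3.472

-3.472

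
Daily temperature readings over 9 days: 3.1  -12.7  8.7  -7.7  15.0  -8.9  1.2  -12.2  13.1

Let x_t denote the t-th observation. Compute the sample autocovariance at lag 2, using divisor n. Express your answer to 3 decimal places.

Mean x̄ = (3.1 − 12.7 + 8.7 − 7.7 + 15.0 − 8.9 + 1.2 − 12.2 + 13.1)/9 = -0.0444
Σ_{t=1}^{7}(x_t−x̄)(x_{t+2}−x̄) = 466.4549
γ_2 = 466.4549 / 9 = 51.828

51.828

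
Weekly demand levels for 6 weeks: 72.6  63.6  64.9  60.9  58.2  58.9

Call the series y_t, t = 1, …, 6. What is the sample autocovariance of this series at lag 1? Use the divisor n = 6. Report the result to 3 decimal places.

Mean ȳ = (72.6 + 63.6 + 64.9 + 60.9 + 58.2 + 58.9)/6 = 63.1833
Deviations: 9.4167, 0.4167, 1.7167, -2.2833, -4.9833, -4.2833
Σ_{t=1}^{5}(y_t−ȳ)(y_{t+1}−ȳ) = 33.4431
γ_1 = 33.4431 / 6 = 5.574

5.574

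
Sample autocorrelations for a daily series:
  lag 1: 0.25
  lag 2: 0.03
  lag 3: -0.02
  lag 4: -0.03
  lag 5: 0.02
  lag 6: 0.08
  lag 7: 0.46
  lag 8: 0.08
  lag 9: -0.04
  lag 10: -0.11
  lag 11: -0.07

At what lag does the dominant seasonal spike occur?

7

The largest autocorrelation is r_7 = 0.46; the remaining lags stay at or below 0.25. The elevated value at lag 1 (0.25), dropping to 0.03 at lag 2, reflects decaying short-term dependence rather than seasonality.
The dominant spike at lag 7 indicates a seasonal period of 7.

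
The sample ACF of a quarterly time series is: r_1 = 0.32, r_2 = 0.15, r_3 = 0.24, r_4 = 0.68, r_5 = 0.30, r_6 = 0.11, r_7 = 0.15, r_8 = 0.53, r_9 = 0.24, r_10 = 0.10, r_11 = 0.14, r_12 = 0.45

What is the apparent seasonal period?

The largest autocorrelation is r_4 = 0.68, with weaker echoes at lags 8 (0.53) and 12 (0.45); the remaining lags stay at or below 0.32. The elevated value at lag 1 (0.32), dropping to 0.15 at lag 2, reflects decaying short-term dependence rather than seasonality.
The dominant spike at lag 4 indicates a seasonal period of 4.

4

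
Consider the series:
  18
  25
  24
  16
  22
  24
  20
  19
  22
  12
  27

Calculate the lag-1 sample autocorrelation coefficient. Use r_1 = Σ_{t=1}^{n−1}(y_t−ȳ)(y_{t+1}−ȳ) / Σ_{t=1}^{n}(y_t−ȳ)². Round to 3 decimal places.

Mean ȳ = (18 + 25 + 24 + 16 + 22 + 24 + 20 + 19 + 22 + 12 + 27)/11 = 20.8182
Numerator Σ_{t=1}^{10}(y_t−ȳ)(y_{t+1}−ȳ) = -83.9421
Denominator Σ(y_t−ȳ)² = 191.6364
r_1 = -83.9421 / 191.6364 = -0.438

-0.438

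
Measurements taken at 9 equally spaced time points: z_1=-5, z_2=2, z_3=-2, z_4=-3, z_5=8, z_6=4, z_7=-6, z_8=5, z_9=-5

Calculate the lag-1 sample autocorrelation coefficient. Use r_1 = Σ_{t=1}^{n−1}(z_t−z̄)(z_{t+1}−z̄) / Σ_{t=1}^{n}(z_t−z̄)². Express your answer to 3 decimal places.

Mean z̄ = (-5 + 2 − 2 − 3 + 8 + 4 − 6 + 5 − 5)/9 = -0.2222
Numerator Σ_{t=1}^{8}(z_t−z̄)(z_{t+1}−z̄) = -77.2716
Denominator Σ(z_t−z̄)² = 207.5556
r_1 = -77.2716 / 207.5556 = -0.372

-0.372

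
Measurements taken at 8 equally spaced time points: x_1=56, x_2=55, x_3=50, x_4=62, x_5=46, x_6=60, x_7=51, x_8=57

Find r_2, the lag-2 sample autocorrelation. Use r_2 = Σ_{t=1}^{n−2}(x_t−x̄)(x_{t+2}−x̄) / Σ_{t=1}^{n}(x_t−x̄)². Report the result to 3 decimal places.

Mean x̄ = (56 + 55 + 50 + 62 + 46 + 60 + 51 + 57)/8 = 54.6250
Deviations from mean: 1.3750, 0.3750, -4.6250, 7.3750, -8.6250, 5.3750, -3.6250, 2.3750
Numerator Σ_{t=1}^{6}(x_t−x̄)(x_{t+2}−x̄) = 119.9688
Denominator Σ(x_t−x̄)² = 199.8750
r_2 = 119.9688 / 199.8750 = 0.600

0.600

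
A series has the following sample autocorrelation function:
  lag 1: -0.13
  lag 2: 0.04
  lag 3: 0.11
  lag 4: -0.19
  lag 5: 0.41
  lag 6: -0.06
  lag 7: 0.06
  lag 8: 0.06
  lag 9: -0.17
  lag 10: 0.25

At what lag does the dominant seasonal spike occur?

5

The largest autocorrelation is r_5 = 0.41, with a weaker echo at lag 10 (0.25); the remaining lags stay at or below 0.11.
The dominant spike at lag 5 indicates a seasonal period of 5.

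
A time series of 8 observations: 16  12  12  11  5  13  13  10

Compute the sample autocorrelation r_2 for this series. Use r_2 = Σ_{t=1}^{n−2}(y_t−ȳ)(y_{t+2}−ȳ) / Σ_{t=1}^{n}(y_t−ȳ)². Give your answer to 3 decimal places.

Mean ȳ = (16 + 12 + 12 + 11 + 5 + 13 + 13 + 10)/8 = 11.5000
Σ(y_t−ȳ)(y_{t+2}−ȳ) = (2.2500) + (-0.2500) + (-3.2500) + (-0.7500) + (-9.7500) + (-2.2500) = -14.0000
Denominator Σ(y_t−ȳ)² = 70.0000
r_2 = -14.0000 / 70.0000 = -0.200

-0.200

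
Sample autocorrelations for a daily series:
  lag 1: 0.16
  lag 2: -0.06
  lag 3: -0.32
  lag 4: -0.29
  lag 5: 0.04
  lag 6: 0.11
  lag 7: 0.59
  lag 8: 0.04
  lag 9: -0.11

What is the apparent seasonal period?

The largest autocorrelation is r_7 = 0.59; the remaining lags stay at or below 0.16.
The dominant spike at lag 7 indicates a seasonal period of 7.

7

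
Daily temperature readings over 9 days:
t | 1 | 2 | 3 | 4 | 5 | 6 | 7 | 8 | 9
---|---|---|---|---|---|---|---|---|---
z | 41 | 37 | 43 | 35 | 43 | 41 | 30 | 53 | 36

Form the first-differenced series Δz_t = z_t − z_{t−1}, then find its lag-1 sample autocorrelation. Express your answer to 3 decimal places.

-0.683

First differences Δz: -4, 6, -8, 8, -2, -11, 23, -17
Mean of differences = -0.6250
Numerator Σ(Δz_t−Δz̄)(Δz_{t+1}−Δz̄) = -764.3906
Denominator Σ(Δz_t−Δz̄)² = 1119.8750
r_1(Δz) = -764.3906 / 1119.8750 = -0.683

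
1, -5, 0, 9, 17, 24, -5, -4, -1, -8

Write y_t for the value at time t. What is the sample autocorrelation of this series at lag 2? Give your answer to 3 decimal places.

Mean ȳ = (1 − 5 + 0 + 9 + 17 + 24 − 5 − 4 − 1 − 8)/10 = 2.8000
Numerator Σ_{t=1}^{8}(y_t−ȳ)(y_{t+2}−ȳ) = -103.4800
Denominator Σ(y_t−ȳ)² = 999.6000
r_2 = -103.4800 / 999.6000 = -0.104

-0.104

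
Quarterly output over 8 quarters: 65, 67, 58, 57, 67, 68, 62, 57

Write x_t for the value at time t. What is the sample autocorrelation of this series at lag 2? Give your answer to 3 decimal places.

Mean x̄ = (65 + 67 + 58 + 57 + 67 + 68 + 62 + 57)/8 = 62.6250
Deviations from mean: 2.3750, 4.3750, -4.6250, -5.6250, 4.3750, 5.3750, -0.6250, -5.6250
Σ(x_t−x̄)(x_{t+2}−x̄) = (-10.9844) + (-24.6094) + (-20.2344) + (-30.2344) + (-2.7344) + (-30.2344) = -119.0313
Denominator Σ(x_t−x̄)² = 157.8750
r_2 = -119.0313 / 157.8750 = -0.754

-0.754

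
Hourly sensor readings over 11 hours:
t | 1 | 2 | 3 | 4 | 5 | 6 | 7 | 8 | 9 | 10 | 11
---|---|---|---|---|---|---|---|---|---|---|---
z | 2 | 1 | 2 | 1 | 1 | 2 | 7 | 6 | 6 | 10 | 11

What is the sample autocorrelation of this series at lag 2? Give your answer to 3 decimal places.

0.324

Mean z̄ = (2 + 1 + 2 + 1 + 1 + 2 + 7 + 6 + 6 + 10 + 11)/11 = 4.4545
Numerator Σ_{t=1}^{9}(z_t−z̄)(z_{t+2}−z̄) = 44.9504
Denominator Σ(z_t−z̄)² = 138.7273
r_2 = 44.9504 / 138.7273 = 0.324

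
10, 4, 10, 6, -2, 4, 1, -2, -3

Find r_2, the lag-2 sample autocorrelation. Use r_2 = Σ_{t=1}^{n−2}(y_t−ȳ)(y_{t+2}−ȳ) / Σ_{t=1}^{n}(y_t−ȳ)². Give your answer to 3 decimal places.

Mean ȳ = (10 + 4 + 10 + 6 − 2 + 4 + 1 − 2 − 3)/9 = 3.1111
Numerator Σ_{t=1}^{7}(y_t−ȳ)(y_{t+2}−ȳ) = 36.5309
Denominator Σ(y_t−ȳ)² = 198.8889
r_2 = 36.5309 / 198.8889 = 0.184

0.184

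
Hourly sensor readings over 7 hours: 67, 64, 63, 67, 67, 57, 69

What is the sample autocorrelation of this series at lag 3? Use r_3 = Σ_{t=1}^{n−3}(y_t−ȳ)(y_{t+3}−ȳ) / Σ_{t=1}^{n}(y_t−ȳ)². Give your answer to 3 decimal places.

Mean ȳ = (67 + 64 + 63 + 67 + 67 + 57 + 69)/7 = 64.8571
Numerator Σ_{t=1}^{4}(y_t−ȳ)(y_{t+3}−ȳ) = 26.2245
Denominator Σ(y_t−ȳ)² = 96.8571
r_3 = 26.2245 / 96.8571 = 0.271

0.271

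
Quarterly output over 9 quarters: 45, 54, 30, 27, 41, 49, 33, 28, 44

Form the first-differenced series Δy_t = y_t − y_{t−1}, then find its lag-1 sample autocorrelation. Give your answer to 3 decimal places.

First differences Δy: 9, -24, -3, 14, 8, -16, -5, 16
Mean of differences = -0.1250
Numerator Σ(Δy_t−Δȳ)(Δy_{t+1}−Δȳ) = -205.2656
Denominator Σ(Δy_t−Δȳ)² = 1462.8750
r_1(Δy) = -205.2656 / 1462.8750 = -0.140

-0.140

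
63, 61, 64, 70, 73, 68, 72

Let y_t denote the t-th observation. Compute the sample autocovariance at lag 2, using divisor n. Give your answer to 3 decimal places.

Mean ȳ = (63 + 61 + 64 + 70 + 73 + 68 + 72)/7 = 67.2857
Deviations: -4.2857, -6.2857, -3.2857, 2.7143, 5.7143, 0.7143, 4.7143
Σ_{t=1}^{5}(y_t−ȳ)(y_{t+2}−ȳ) = 7.1224
γ_2 = 7.1224 / 7 = 1.017

1.017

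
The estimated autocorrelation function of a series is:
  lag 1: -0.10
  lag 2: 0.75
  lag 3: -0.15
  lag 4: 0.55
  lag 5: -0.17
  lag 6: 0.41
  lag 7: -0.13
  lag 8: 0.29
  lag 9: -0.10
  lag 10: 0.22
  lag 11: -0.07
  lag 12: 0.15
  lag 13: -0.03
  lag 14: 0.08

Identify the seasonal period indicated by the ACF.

2

The largest autocorrelation is r_2 = 0.75, with weaker echoes at lags 4 (0.55), 6 (0.41), 8 (0.29), 10 (0.22) and 12 (0.15); the remaining lags stay at or below 0.08.
The dominant spike at lag 2 indicates a seasonal period of 2.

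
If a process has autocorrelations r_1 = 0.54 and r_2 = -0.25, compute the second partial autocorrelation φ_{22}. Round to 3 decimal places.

φ_{22} = (r_2 − r_1²) / (1 − r_1²)
r_1² = (0.54)² = 0.2916
Numerator = -0.25 − 0.2916 = -0.5416; denominator = 1 − 0.2916 = 0.7084
φ_{22} = -0.5416 / 0.7084 = -0.765

-0.765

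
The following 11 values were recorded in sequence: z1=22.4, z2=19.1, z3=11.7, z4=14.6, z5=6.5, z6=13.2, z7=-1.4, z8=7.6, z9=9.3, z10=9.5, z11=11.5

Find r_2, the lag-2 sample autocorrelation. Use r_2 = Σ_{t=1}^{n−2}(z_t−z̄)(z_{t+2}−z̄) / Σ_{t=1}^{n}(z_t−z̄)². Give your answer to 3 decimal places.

Mean z̄ = (22.4 + 19.1 + 11.7 + 14.6 + 6.5 + 13.2 − 1.4 + 7.6 + 9.3 + 9.5 + 11.5)/11 = 11.2727
Numerator Σ_{t=1}^{9}(z_t−z̄)(z_{t+2}−z̄) = 119.6385
Denominator Σ(z_t−z̄)² = 404.0018
r_2 = 119.6385 / 404.0018 = 0.296

0.296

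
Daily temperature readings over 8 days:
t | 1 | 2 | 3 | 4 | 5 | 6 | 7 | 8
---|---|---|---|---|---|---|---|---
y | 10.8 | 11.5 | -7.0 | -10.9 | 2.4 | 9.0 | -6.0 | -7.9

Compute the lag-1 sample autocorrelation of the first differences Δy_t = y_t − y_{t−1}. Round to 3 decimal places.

First differences Δy: 0.7, -18.5, -3.9, 13.3, 6.6, -15.0, -1.9
Mean of differences = -2.6714
Numerator Σ(Δy_t−Δȳ)(Δy_{t+1}−Δȳ) = -29.2765
Denominator Σ(Δy_t−Δȳ)² = 757.0543
r_1(Δy) = -29.2765 / 757.0543 = -0.039

-0.039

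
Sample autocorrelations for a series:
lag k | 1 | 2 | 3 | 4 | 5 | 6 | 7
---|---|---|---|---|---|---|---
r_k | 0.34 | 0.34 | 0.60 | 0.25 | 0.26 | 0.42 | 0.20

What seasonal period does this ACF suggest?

The largest autocorrelation is r_3 = 0.60, with a weaker echo at lag 6 (0.42); the remaining lags stay at or below 0.34.
The dominant spike at lag 3 indicates a seasonal period of 3.

3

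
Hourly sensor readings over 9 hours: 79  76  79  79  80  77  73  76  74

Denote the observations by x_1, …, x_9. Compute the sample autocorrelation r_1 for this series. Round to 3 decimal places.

0.271

Mean x̄ = (79 + 76 + 79 + 79 + 80 + 77 + 73 + 76 + 74)/9 = 77.0000
Numerator Σ_{t=1}^{8}(x_t−x̄)(x_{t+1}−x̄) = 13.0000
Denominator Σ(x_t−x̄)² = 48.0000
r_1 = 13.0000 / 48.0000 = 0.271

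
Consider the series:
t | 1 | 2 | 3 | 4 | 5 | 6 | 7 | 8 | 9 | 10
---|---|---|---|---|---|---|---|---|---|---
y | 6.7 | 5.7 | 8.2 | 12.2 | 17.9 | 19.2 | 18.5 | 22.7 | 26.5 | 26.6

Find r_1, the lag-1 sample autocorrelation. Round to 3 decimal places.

Mean ȳ = (6.7 + 5.7 + 8.2 + 12.2 + 17.9 + 19.2 + 18.5 + 22.7 + 26.5 + 26.6)/10 = 16.4200
Numerator Σ_{t=1}^{9}(y_t−ȳ)(y_{t+1}−ȳ) = 409.6356
Denominator Σ(y_t−ȳ)² = 553.6960
r_1 = 409.6356 / 553.6960 = 0.740

0.740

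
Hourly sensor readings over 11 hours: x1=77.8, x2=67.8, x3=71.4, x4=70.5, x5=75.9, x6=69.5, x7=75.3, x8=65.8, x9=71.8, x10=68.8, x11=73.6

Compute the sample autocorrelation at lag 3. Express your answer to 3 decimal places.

Mean x̄ = (77.8 + 67.8 + 71.4 + 70.5 + 75.9 + 69.5 + 75.3 + 65.8 + 71.8 + 68.8 + 73.6)/11 = 71.6545
Numerator Σ_{t=1}^{8}(x_t−x̄)(x_{t+3}−x̄) = -74.0844
Denominator Σ(x_t−x̄)² = 136.2073
r_3 = -74.0844 / 136.2073 = -0.544

-0.544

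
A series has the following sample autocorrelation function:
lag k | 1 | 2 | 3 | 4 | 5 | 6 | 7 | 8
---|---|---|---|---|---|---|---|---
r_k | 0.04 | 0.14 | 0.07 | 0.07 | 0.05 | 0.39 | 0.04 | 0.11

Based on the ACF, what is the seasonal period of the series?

The largest autocorrelation is r_6 = 0.39; the remaining lags stay at or below 0.14.
The dominant spike at lag 6 indicates a seasonal period of 6.

6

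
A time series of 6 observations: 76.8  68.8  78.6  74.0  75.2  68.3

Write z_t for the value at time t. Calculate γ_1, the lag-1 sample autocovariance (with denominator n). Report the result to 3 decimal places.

Mean z̄ = (76.8 + 68.8 + 78.6 + 74.0 + 75.2 + 68.3)/6 = 73.6167
Deviations: 3.1833, -4.8167, 4.9833, 0.3833, 1.5833, -5.3167
Σ_{t=1}^{5}(z_t−z̄)(z_{t+1}−z̄) = -45.2369
γ_1 = -45.2369 / 6 = -7.539

-7.539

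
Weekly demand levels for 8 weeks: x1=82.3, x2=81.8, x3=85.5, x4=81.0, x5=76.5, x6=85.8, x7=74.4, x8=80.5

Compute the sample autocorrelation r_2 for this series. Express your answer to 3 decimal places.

0.119

Mean x̄ = (82.3 + 81.8 + 85.5 + 81.0 + 76.5 + 85.8 + 74.4 + 80.5)/8 = 80.9750
Deviations from mean: 1.3250, 0.8250, 4.5250, 0.0250, -4.4750, 4.8250, -6.5750, -0.4750
Σ(x_t−x̄)(x_{t+2}−x̄) = (5.9956) + (0.0206) + (-20.2494) + (0.1206) + (29.4231) + (-2.2919) = 13.0188
Denominator Σ(x_t−x̄)² = 109.6750
r_2 = 13.0188 / 109.6750 = 0.119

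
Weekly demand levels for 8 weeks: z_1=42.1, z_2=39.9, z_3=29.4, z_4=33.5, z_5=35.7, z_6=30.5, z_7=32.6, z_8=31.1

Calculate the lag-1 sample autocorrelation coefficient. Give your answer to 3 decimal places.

Mean z̄ = (42.1 + 39.9 + 29.4 + 33.5 + 35.7 + 30.5 + 32.6 + 31.1)/8 = 34.3500
Numerator Σ_{t=1}^{7}(z_t−z̄)(z_{t+1}−z̄) = 25.8275
Denominator Σ(z_t−z̄)² = 146.3600
r_1 = 25.8275 / 146.3600 = 0.176

0.176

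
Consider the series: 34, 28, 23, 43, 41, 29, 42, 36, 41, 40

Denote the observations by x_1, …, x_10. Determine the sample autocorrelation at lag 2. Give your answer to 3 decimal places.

Mean x̄ = (34 + 28 + 23 + 43 + 41 + 29 + 42 + 36 + 41 + 40)/10 = 35.7000
Numerator Σ_{t=1}^{8}(x_t−x̄)(x_{t+2}−x̄) = -84.7800
Denominator Σ(x_t−x̄)² = 436.1000
r_2 = -84.7800 / 436.1000 = -0.194

-0.194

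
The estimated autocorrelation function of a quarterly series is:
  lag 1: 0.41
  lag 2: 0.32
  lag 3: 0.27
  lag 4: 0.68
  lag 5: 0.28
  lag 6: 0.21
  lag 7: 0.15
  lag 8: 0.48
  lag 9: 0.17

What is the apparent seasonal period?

4

The largest autocorrelation is r_4 = 0.68, with a weaker echo at lag 8 (0.48); the remaining lags stay at or below 0.41. The elevated value at lag 1 (0.41), dropping to 0.32 at lag 2, reflects decaying short-term dependence rather than seasonality.
The dominant spike at lag 4 indicates a seasonal period of 4.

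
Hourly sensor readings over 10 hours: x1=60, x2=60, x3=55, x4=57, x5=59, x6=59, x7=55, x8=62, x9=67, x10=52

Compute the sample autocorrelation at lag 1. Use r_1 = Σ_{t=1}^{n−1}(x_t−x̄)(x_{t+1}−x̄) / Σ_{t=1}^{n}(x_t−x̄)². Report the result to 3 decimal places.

Mean x̄ = (60 + 60 + 55 + 57 + 59 + 59 + 55 + 62 + 67 + 52)/10 = 58.6000
Numerator Σ_{t=1}^{9}(x_t−x̄)(x_{t+1}−x̄) = -38.3600
Denominator Σ(x_t−x̄)² = 158.4000
r_1 = -38.3600 / 158.4000 = -0.242

-0.242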